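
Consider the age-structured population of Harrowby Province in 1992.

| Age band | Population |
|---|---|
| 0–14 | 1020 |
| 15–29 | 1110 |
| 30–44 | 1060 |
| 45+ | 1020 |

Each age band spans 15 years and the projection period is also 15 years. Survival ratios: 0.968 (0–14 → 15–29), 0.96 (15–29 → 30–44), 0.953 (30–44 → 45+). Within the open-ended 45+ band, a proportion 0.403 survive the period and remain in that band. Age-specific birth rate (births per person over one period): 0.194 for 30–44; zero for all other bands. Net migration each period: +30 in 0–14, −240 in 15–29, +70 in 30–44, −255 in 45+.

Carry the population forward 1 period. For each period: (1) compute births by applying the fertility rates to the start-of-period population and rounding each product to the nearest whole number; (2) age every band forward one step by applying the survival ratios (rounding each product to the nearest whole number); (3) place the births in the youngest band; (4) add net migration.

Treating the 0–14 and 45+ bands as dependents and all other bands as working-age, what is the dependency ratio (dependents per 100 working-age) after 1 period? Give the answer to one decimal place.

Call the bands 1 to 4, youngest first.
— Period 1 —
Births: 1060 × 0.194 = 206
Band 2: 1020 × 0.968 = 987
Band 3: 1110 × 0.96 = 1066
Band 4: 1060 × 0.953 + 1020 × 0.403 = 1010 + 411 = 1421
Net migration: Band 1 + 30 → 236; Band 2 − 240 → 747; Band 3 + 70 → 1136; Band 4 − 255 → 1166
End of period: [236, 747, 1136, 1166]
Dependents (band 0–14 + band 45+) = 236 + 1166 = 1402; working-age = 1883; ratio = 1402/1883 × 100 = 74.5

74.5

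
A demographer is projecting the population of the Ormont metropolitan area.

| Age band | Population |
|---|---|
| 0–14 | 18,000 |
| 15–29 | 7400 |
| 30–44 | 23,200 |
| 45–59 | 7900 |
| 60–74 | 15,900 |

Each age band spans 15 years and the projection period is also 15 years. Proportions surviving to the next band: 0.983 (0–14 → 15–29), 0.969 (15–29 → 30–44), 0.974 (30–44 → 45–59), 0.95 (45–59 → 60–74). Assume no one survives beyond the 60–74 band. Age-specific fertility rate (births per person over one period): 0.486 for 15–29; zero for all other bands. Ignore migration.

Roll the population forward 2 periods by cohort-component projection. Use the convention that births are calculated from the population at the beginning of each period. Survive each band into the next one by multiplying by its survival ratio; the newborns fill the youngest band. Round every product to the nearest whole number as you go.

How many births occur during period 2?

Let group 1 be 0–14 through group 5 = 60–74.
[period 1]
Births: 7400 × 0.486 = 3596
Group 2: 18000 × 0.983 = 17694
Group 3: 7400 × 0.969 = 7171
Group 4: 23200 × 0.974 = 22597
Group 5: 7900 × 0.95 = 7505
End of period: [3596, 17694, 7171, 22597, 7505]
[period 2]
Births: 17694 × 0.486 = 8599
Group 2: 3596 × 0.983 = 3535
Group 3: 17694 × 0.969 = 17145
Group 4: 7171 × 0.974 = 6985
Group 5: 22597 × 0.95 = 21467
End of period: [8599, 3535, 17145, 6985, 21467]

8599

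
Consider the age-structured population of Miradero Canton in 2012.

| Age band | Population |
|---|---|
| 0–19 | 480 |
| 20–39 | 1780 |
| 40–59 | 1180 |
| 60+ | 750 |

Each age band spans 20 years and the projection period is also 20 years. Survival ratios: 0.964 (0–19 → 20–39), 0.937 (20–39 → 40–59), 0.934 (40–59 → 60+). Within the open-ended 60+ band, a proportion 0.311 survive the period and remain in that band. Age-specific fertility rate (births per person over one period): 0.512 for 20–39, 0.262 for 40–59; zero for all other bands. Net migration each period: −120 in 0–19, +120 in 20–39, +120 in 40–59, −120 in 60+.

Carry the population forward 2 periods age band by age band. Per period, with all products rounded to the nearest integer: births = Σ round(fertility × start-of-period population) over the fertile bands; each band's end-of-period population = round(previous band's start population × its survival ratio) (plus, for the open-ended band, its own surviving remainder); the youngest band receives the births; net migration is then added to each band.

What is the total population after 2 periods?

Let band 1 be 0–19 through band 4 = 60+.
[period 1]
Births: 1780 × 0.512 = 911, 1180 × 0.262 = 309 → 1220
Band 2: 480 × 0.964 = 463
Band 3: 1780 × 0.937 = 1668
Band 4: 1180 × 0.934 + 750 × 0.311 = 1102 + 233 = 1335
Net migration: Band 1 − 120 → 1100; Band 2 + 120 → 583; Band 3 + 120 → 1788; Band 4 − 120 → 1215
End of period: [1100, 583, 1788, 1215]
[period 2]
Births: 583 × 0.512 = 298, 1788 × 0.262 = 468 → 766
Band 2: 1100 × 0.964 = 1060
Band 3: 583 × 0.937 = 546
Band 4: 1788 × 0.934 + 1215 × 0.311 = 1670 + 378 = 2048
Net migration: Band 1 − 120 → 646; Band 2 + 120 → 1180; Band 3 + 120 → 666; Band 4 − 120 → 1928
End of period: [646, 1180, 666, 1928]
Total after period 2: 646 + 1180 + 666 + 1928 = 4420

4420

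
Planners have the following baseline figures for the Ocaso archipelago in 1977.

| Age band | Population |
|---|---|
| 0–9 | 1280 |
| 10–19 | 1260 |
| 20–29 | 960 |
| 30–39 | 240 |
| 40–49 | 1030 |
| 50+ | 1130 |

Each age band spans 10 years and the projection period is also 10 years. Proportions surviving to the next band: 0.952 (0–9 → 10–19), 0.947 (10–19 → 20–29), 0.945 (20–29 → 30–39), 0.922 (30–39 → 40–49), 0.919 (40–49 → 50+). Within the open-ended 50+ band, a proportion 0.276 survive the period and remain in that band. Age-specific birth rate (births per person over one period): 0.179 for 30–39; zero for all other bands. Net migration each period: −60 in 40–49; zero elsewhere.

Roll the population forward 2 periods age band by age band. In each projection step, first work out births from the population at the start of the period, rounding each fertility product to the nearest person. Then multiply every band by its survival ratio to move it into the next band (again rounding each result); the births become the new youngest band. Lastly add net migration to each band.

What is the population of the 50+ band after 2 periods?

Let group 1 be 0–9 through group 6 = 50+.
Period 1.
Births: 240 × 0.179 = 43
Group 2: 1280 × 0.952 = 1219
Group 3: 1260 × 0.947 = 1193
Group 4: 960 × 0.945 = 907
Group 5: 240 × 0.922 = 221
Group 6: 1030 × 0.919 + 1130 × 0.276 = 947 + 312 = 1259
Net migration: Group 5 − 60 → 161
Population now: 0–9=43, 10–19=1219, 20–29=1193, 30–39=907, 40–49=161, 50+=1259
Period 2.
Births: 907 × 0.179 = 162
Group 2: 43 × 0.952 = 41
Group 3: 1219 × 0.947 = 1154
Group 4: 1193 × 0.945 = 1127
Group 5: 907 × 0.922 = 836
Group 6: 161 × 0.919 + 1259 × 0.276 = 148 + 347 = 495
Net migration: Group 5 − 60 → 776
Population now: 0–9=162, 10–19=41, 20–29=1154, 30–39=1127, 40–49=776, 50+=495

495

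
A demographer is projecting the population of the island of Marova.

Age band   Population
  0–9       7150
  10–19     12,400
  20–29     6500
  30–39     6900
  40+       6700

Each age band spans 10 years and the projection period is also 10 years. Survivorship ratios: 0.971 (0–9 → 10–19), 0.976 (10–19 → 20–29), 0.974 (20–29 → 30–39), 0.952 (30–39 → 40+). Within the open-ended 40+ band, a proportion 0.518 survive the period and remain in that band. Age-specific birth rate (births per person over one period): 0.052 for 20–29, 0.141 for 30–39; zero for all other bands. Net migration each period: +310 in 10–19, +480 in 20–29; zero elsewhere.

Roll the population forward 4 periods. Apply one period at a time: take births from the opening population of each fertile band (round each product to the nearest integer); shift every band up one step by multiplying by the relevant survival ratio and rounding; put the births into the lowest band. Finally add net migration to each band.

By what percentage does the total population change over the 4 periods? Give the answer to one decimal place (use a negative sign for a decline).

-40.0

[period 1]
Births: 6500 * 0.052 = 338  |  6900 * 0.141 = 973 — total 1311
10–19: 7150 * 0.971 = 6943
20–29: 12400 * 0.976 = 12102
30–39: 6500 * 0.974 = 6331
40+: 6900 * 0.952 + 6700 * 0.518 = 6569 + 3471 = 10040
Net migration: 10–19 + 310 → 7253; 20–29 + 480 → 12582
End of period: [1311, 7253, 12582, 6331, 10040]
[period 2]
Births: 12582 * 0.052 = 654  |  6331 * 0.141 = 893 — total 1547
10–19: 1311 * 0.971 = 1273
20–29: 7253 * 0.976 = 7079
30–39: 12582 * 0.974 = 12255
40+: 6331 * 0.952 + 10040 * 0.518 = 6027 + 5201 = 11228
Net migration: 10–19 + 310 → 1583; 20–29 + 480 → 7559
End of period: [1547, 1583, 7559, 12255, 11228]
[period 3]
Births: 7559 * 0.052 = 393  |  12255 * 0.141 = 1728 — total 2121
10–19: 1547 * 0.971 = 1502
20–29: 1583 * 0.976 = 1545
30–39: 7559 * 0.974 = 7362
40+: 12255 * 0.952 + 11228 * 0.518 = 11667 + 5816 = 17483
Net migration: 10–19 + 310 → 1812; 20–29 + 480 → 2025
End of period: [2121, 1812, 2025, 7362, 17483]
[period 4]
Births: 2025 * 0.052 = 105  |  7362 * 0.141 = 1038 — total 1143
10–19: 2121 * 0.971 = 2059
20–29: 1812 * 0.976 = 1769
30–39: 2025 * 0.974 = 1972
40+: 7362 * 0.952 + 17483 * 0.518 = 7009 + 9056 = 16065
Net migration: 10–19 + 310 → 2369; 20–29 + 480 → 2249
End of period: [1143, 2369, 2249, 1972, 16065]
Total: 39650 → 23798; change = -15852; percentage change = -40.0%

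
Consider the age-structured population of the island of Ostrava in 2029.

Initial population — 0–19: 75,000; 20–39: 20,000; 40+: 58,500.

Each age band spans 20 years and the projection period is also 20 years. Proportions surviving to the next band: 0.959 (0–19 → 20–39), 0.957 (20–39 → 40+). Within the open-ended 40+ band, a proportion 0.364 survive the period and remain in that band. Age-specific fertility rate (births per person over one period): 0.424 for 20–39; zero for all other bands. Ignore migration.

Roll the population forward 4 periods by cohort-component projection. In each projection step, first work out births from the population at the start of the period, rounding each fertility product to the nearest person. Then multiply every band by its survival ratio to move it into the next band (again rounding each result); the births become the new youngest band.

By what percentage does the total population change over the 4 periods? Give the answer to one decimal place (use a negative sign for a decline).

-62.5

Let group 1 be 0–19 through group 3 = 40+.
[period 1]
Births: 20000 * 0.424 = 8480
Group 2: 75000 * 0.959 = 71925
Group 3: 20000 * 0.957 + 58500 * 0.364 = 19140 + 21294 = 40434
Population now: 0–19=8480, 20–39=71925, 40+=40434
[period 2]
Births: 71925 * 0.424 = 30496
Group 2: 8480 * 0.959 = 8132
Group 3: 71925 * 0.957 + 40434 * 0.364 = 68832 + 14718 = 83550
Population now: 0–19=30496, 20–39=8132, 40+=83550
[period 3]
Births: 8132 * 0.424 = 3448
Group 2: 30496 * 0.959 = 29246
Group 3: 8132 * 0.957 + 83550 * 0.364 = 7782 + 30412 = 38194
Population now: 0–19=3448, 20–39=29246, 40+=38194
[period 4]
Births: 29246 * 0.424 = 12400
Group 2: 3448 * 0.959 = 3307
Group 3: 29246 * 0.957 + 38194 * 0.364 = 27988 + 13903 = 41891
Population now: 0–19=12400, 20–39=3307, 40+=41891
Total: 153500 → 57598; change = -95902; percentage change = -62.5%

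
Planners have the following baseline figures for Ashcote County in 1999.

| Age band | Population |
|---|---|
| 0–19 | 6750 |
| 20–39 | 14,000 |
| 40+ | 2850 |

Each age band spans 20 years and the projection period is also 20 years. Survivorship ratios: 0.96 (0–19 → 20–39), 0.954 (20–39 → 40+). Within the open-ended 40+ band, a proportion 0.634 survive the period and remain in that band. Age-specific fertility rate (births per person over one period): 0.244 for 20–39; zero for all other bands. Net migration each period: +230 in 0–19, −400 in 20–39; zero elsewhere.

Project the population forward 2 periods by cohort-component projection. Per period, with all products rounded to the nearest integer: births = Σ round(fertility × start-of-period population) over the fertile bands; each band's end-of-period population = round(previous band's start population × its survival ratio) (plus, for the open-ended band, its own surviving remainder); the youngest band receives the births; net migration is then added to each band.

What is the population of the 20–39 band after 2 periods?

After projecting period 1:
Births: 14000 × 0.244 = 3416
20–39: 6750 × 0.96 = 6480
40+: 14000 × 0.954 + 2850 × 0.634 = 13356 + 1807 = 15163
Net migration: 0–19 + 230 → 3646; 20–39 − 400 → 6080
End of period: [3646, 6080, 15163]
After projecting period 2:
Births: 6080 × 0.244 = 1484
20–39: 3646 × 0.96 = 3500
40+: 6080 × 0.954 + 15163 × 0.634 = 5800 + 9613 = 15413
Net migration: 0–19 + 230 → 1714; 20–39 − 400 → 3100
End of period: [1714, 3100, 15413]

3100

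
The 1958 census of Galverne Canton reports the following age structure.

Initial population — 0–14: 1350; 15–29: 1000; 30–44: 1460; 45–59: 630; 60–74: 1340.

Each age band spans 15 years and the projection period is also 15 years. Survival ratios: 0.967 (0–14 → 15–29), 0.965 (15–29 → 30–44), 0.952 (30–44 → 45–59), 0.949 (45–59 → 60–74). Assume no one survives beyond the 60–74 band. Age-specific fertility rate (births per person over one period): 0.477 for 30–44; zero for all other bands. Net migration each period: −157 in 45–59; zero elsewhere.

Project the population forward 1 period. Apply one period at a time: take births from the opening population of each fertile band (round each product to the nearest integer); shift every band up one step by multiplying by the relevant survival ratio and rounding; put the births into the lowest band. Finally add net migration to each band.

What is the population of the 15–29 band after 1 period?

1305

Numbering the bands 1..5 from youngest to oldest:
[period 1]
Births: 1460 × 0.477 = 696
Band 2: 1350 × 0.967 = 1305
Band 3: 1000 × 0.965 = 965
Band 4: 1460 × 0.952 = 1390
Band 5: 630 × 0.949 = 598
Net migration: Band 4 − 157 → 1233
→ [696, 1305, 965, 1233, 598]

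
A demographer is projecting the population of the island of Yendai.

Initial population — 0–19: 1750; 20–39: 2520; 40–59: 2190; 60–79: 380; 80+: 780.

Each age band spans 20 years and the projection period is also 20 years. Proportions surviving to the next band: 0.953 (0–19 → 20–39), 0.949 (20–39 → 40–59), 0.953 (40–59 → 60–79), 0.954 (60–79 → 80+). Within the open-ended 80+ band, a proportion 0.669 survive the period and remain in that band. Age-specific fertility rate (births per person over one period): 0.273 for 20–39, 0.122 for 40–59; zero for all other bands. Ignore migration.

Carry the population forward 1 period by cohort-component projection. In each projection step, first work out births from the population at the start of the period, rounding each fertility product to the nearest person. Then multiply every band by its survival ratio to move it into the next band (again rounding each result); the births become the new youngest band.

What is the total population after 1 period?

Let band 1 be 0–19 through band 5 = 80+.
Period 1.
Births: 2520 × 0.273 = 688  |  2190 × 0.122 = 267 — total 955
Band 2: 1750 × 0.953 = 1668
Band 3: 2520 × 0.949 = 2391
Band 4: 2190 × 0.953 = 2087
Band 5: 380 × 0.954 + 780 × 0.669 = 363 + 522 = 885
Giving 955 / 1668 / 2391 / 2087 / 885.
Total after period 1: 955 + 1668 + 2391 + 2087 + 885 = 7986

7986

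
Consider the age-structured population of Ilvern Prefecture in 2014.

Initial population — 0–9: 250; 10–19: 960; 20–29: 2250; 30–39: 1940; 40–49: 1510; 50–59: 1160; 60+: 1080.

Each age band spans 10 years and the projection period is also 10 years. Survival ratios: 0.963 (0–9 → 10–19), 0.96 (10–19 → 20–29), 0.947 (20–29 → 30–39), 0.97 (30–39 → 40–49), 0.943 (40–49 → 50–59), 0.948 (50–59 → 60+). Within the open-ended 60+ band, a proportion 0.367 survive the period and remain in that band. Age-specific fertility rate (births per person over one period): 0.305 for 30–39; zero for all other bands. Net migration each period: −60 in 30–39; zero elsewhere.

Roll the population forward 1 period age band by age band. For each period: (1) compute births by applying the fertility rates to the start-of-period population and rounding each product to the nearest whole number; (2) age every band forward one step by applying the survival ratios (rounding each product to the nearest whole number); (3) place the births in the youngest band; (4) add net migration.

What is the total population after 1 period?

8628

Period 1.
Births: 1940 * 0.305 = 592
10–19: 250 * 0.963 = 241
20–29: 960 * 0.96 = 922
30–39: 2250 * 0.947 = 2131
40–49: 1940 * 0.97 = 1882
50–59: 1510 * 0.943 = 1424
60+: 1160 * 0.948 + 1080 * 0.367 = 1100 + 396 = 1496
Net migration: 30–39 − 60 → 2071
Population now: 0–9=592, 10–19=241, 20–29=922, 30–39=2071, 40–49=1882, 50–59=1424, 60+=1496
Total after period 1: 592 + 241 + 922 + 2071 + 1882 + 1424 + 1496 = 8628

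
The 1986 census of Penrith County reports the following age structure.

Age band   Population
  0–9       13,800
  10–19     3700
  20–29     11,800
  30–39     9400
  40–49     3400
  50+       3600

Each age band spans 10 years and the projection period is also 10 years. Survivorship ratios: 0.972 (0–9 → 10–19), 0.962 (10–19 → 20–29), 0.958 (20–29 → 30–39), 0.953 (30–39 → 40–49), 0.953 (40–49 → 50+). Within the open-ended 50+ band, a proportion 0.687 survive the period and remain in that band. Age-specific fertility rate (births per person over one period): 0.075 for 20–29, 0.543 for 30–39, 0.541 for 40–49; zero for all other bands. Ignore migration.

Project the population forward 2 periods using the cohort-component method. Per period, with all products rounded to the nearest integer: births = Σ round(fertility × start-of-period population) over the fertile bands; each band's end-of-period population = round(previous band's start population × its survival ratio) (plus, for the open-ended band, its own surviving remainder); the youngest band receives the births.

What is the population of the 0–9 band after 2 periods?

[period 1]
Births: 11800 × 0.075 = 885  |  9400 × 0.543 = 5104  |  3400 × 0.541 = 1839 — total 7828
10–19: 13800 × 0.972 = 13414
20–29: 3700 × 0.962 = 3559
30–39: 11800 × 0.958 = 11304
40–49: 9400 × 0.953 = 8958
50+: 3400 × 0.953 + 3600 × 0.687 = 3240 + 2473 = 5713
→ [7828, 13414, 3559, 11304, 8958, 5713]
[period 2]
Births: 3559 × 0.075 = 267  |  11304 × 0.543 = 6138  |  8958 × 0.541 = 4846 — total 11251
10–19: 7828 × 0.972 = 7609
20–29: 13414 × 0.962 = 12904
30–39: 3559 × 0.958 = 3410
40–49: 11304 × 0.953 = 10773
50+: 8958 × 0.953 + 5713 × 0.687 = 8537 + 3925 = 12462
→ [11251, 7609, 12904, 3410, 10773, 12462]

11251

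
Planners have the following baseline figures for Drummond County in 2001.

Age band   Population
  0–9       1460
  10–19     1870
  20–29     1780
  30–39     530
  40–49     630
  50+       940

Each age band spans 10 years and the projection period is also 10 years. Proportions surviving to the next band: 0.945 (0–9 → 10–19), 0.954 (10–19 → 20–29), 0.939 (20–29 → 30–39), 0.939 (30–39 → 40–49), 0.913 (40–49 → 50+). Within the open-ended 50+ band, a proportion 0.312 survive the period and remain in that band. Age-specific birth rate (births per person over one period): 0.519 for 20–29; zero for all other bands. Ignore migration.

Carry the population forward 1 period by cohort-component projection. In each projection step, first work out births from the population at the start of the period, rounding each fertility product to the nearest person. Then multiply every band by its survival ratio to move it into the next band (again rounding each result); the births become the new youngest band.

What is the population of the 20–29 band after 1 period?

1784

(Bands numbered youngest = 1 to oldest = 6.)
[period 1]
Births: 1780 × 0.519 = 924
Band 2: 1460 × 0.945 = 1380
Band 3: 1870 × 0.954 = 1784
Band 4: 1780 × 0.939 = 1671
Band 5: 530 × 0.939 = 498
Band 6: 630 × 0.913 + 940 × 0.312 = 575 + 293 = 868
End of period: [924, 1380, 1784, 1671, 498, 868]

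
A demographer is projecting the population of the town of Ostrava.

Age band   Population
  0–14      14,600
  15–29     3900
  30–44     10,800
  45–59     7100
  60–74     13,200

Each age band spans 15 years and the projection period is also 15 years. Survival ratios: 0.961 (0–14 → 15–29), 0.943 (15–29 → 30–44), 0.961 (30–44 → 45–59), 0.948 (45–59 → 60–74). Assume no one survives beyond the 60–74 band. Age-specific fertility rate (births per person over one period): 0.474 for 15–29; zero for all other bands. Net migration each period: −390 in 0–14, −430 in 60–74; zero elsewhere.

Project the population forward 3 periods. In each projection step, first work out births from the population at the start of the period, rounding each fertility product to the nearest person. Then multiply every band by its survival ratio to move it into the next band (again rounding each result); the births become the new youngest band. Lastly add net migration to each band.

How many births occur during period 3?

665

Numbering the bands 1..5 from youngest to oldest:
[period 1]
Births: 3900 × 0.474 = 1849
Band 2: 14600 × 0.961 = 14031
Band 3: 3900 × 0.943 = 3678
Band 4: 10800 × 0.961 = 10379
Band 5: 7100 × 0.948 = 6731
Net migration: Band 1 − 390 → 1459; Band 5 − 430 → 6301
Population now: 0–14=1459, 15–29=14031, 30–44=3678, 45–59=10379, 60–74=6301
[period 2]
Births: 14031 × 0.474 = 6651
Band 2: 1459 × 0.961 = 1402
Band 3: 14031 × 0.943 = 13231
Band 4: 3678 × 0.961 = 3535
Band 5: 10379 × 0.948 = 9839
Net migration: Band 1 − 390 → 6261; Band 5 − 430 → 9409
Population now: 0–14=6261, 15–29=1402, 30–44=13231, 45–59=3535, 60–74=9409
[period 3]
Births: 1402 × 0.474 = 665
Band 2: 6261 × 0.961 = 6017
Band 3: 1402 × 0.943 = 1322
Band 4: 13231 × 0.961 = 12715
Band 5: 3535 × 0.948 = 3351
Net migration: Band 1 − 390 → 275; Band 5 − 430 → 2921
Population now: 0–14=275, 15–29=6017, 30–44=1322, 45–59=12715, 60–74=2921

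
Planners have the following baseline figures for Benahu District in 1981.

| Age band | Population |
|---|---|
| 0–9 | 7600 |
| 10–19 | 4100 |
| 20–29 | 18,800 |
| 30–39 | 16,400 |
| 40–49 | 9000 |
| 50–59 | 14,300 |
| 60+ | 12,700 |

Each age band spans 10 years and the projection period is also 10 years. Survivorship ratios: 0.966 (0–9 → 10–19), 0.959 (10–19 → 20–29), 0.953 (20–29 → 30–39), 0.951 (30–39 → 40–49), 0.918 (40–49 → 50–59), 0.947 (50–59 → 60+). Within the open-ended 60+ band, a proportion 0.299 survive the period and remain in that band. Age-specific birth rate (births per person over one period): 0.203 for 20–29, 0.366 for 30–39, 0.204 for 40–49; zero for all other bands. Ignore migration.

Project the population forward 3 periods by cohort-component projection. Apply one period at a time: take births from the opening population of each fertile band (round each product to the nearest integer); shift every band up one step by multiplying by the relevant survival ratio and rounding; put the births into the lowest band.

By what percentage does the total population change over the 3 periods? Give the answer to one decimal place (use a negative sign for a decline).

-14.8

After projecting period 1:
Births: 18800 * 0.203 = 3816 ; 16400 * 0.366 = 6002 ; 9000 * 0.204 = 1836 — total 11654
10–19: 7600 * 0.966 = 7342
20–29: 4100 * 0.959 = 3932
30–39: 18800 * 0.953 = 17916
40–49: 16400 * 0.951 = 15596
50–59: 9000 * 0.918 = 8262
60+: 14300 * 0.947 + 12700 * 0.299 = 13542 + 3797 = 17339
End of period: [11654, 7342, 3932, 17916, 15596, 8262, 17339]
After projecting period 2:
Births: 3932 * 0.203 = 798 ; 17916 * 0.366 = 6557 ; 15596 * 0.204 = 3182 — total 10537
10–19: 11654 * 0.966 = 11258
20–29: 7342 * 0.959 = 7041
30–39: 3932 * 0.953 = 3747
40–49: 17916 * 0.951 = 17038
50–59: 15596 * 0.918 = 14317
60+: 8262 * 0.947 + 17339 * 0.299 = 7824 + 5184 = 13008
End of period: [10537, 11258, 7041, 3747, 17038, 14317, 13008]
After projecting period 3:
Births: 7041 * 0.203 = 1429 ; 3747 * 0.366 = 1371 ; 17038 * 0.204 = 3476 — total 6276
10–19: 10537 * 0.966 = 10179
20–29: 11258 * 0.959 = 10796
30–39: 7041 * 0.953 = 6710
40–49: 3747 * 0.951 = 3563
50–59: 17038 * 0.918 = 15641
60+: 14317 * 0.947 + 13008 * 0.299 = 13558 + 3889 = 17447
End of period: [6276, 10179, 10796, 6710, 3563, 15641, 17447]
Total: 82900 → 70612; change = -12288; percentage change = -14.8%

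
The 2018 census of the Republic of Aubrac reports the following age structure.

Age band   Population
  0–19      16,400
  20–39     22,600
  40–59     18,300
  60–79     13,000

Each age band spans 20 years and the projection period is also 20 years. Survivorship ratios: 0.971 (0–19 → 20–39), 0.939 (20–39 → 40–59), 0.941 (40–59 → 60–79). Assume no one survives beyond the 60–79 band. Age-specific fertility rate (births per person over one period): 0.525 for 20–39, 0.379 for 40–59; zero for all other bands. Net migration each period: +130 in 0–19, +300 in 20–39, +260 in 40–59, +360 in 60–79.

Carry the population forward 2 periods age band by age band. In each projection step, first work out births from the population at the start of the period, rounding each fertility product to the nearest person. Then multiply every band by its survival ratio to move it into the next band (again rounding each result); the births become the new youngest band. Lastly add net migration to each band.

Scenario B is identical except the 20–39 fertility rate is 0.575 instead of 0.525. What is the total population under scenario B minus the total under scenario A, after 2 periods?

(Bands numbered youngest = 1 to oldest = 4.)
[period 1]
Births: 22600 × 0.525 = 11865 ; 18300 × 0.379 = 6936 → 18801
Band 2: 16400 × 0.971 = 15924
Band 3: 22600 × 0.939 = 21221
Band 4: 18300 × 0.941 = 17220
Net migration: Band 1 + 130 → 18931; Band 2 + 300 → 16224; Band 3 + 260 → 21481; Band 4 + 360 → 17580
Population now: 0–19=18931, 20–39=16224, 40–59=21481, 60–79=17580
[period 2]
Births: 16224 × 0.525 = 8518 ; 21481 × 0.379 = 8141 → 16659
Band 2: 18931 × 0.971 = 18382
Band 3: 16224 × 0.939 = 15234
Band 4: 21481 × 0.941 = 20214
Net migration: Band 1 + 130 → 16789; Band 2 + 300 → 18682; Band 3 + 260 → 15494; Band 4 + 360 → 20574
Population now: 0–19=16789, 20–39=18682, 40–59=15494, 60–79=20574
Scenario A total after 2 periods: 71539
Scenario B projection —
[period 1]
Births: 22600 × 0.575 = 12995 ; 18300 × 0.379 = 6936 → 19931
Band 2: 16400 × 0.971 = 15924
Band 3: 22600 × 0.939 = 21221
Band 4: 18300 × 0.941 = 17220
Net migration: Band 1 + 130 → 20061; Band 2 + 300 → 16224; Band 3 + 260 → 21481; Band 4 + 360 → 17580
Population now: 0–19=20061, 20–39=16224, 40–59=21481, 60–79=17580
[period 2]
Births: 16224 × 0.575 = 9329 ; 21481 × 0.379 = 8141 → 17470
Band 2: 20061 × 0.971 = 19479
Band 3: 16224 × 0.939 = 15234
Band 4: 21481 × 0.941 = 20214
Net migration: Band 1 + 130 → 17600; Band 2 + 300 → 19779; Band 3 + 260 → 15494; Band 4 + 360 → 20574
Population now: 0–19=17600, 20–39=19779, 40–59=15494, 60–79=20574
Scenario B total after 2 periods: 73447
Difference B − A = 73447 − 71539 = 1908

1908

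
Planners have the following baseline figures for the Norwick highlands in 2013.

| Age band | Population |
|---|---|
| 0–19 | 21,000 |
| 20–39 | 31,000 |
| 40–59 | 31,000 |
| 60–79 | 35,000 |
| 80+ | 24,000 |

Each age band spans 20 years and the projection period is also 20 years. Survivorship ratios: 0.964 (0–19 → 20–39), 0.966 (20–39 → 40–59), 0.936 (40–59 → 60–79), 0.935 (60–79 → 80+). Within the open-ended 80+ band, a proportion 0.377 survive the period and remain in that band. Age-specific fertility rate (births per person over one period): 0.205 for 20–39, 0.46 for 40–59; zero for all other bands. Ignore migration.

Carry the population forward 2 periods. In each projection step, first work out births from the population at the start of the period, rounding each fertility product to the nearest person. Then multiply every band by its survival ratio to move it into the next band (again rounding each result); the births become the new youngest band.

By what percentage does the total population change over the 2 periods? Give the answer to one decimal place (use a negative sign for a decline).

Numbering the bands 1..5 from youngest to oldest:
Period 1.
Births: 31000 * 0.205 = 6355  |  31000 * 0.46 = 14260 — total 20615
Band 2: 21000 * 0.964 = 20244
Band 3: 31000 * 0.966 = 29946
Band 4: 31000 * 0.936 = 29016
Band 5: 35000 * 0.935 + 24000 * 0.377 = 32725 + 9048 = 41773
End of period: [20615, 20244, 29946, 29016, 41773]
Period 2.
Births: 20244 * 0.205 = 4150  |  29946 * 0.46 = 13775 — total 17925
Band 2: 20615 * 0.964 = 19873
Band 3: 20244 * 0.966 = 19556
Band 4: 29946 * 0.936 = 28029
Band 5: 29016 * 0.935 + 41773 * 0.377 = 27130 + 15748 = 42878
End of period: [17925, 19873, 19556, 28029, 42878]
Total: 142000 → 128261; change = -13739; percentage change = -9.7%

-9.7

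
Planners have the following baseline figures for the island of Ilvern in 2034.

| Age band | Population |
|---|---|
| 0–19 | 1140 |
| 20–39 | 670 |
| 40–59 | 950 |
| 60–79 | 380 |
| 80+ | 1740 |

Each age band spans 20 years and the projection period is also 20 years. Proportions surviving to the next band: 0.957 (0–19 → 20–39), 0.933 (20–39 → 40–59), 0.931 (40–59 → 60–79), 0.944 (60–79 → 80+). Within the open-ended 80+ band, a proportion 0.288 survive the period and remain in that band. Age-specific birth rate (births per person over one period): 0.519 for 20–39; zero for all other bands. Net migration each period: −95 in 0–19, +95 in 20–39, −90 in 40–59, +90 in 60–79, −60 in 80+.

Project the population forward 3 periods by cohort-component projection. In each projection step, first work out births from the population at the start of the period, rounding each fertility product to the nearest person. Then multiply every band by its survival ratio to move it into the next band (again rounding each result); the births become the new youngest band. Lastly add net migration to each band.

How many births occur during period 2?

616

Let group 1 be 0–19 through group 5 = 80+.
After projecting period 1:
Births: 670 × 0.519 = 348
Group 2: 1140 × 0.957 = 1091
Group 3: 670 × 0.933 = 625
Group 4: 950 × 0.931 = 884
Group 5: 380 × 0.944 + 1740 × 0.288 = 359 + 501 = 860
Net migration: Group 1 − 95 → 253; Group 2 + 95 → 1186; Group 3 − 90 → 535; Group 4 + 90 → 974; Group 5 − 60 → 800
→ [253, 1186, 535, 974, 800]
After projecting period 2:
Births: 1186 × 0.519 = 616
Group 2: 253 × 0.957 = 242
Group 3: 1186 × 0.933 = 1107
Group 4: 535 × 0.931 = 498
Group 5: 974 × 0.944 + 800 × 0.288 = 919 + 230 = 1149
Net migration: Group 1 − 95 → 521; Group 2 + 95 → 337; Group 3 − 90 → 1017; Group 4 + 90 → 588; Group 5 − 60 → 1089
→ [521, 337, 1017, 588, 1089]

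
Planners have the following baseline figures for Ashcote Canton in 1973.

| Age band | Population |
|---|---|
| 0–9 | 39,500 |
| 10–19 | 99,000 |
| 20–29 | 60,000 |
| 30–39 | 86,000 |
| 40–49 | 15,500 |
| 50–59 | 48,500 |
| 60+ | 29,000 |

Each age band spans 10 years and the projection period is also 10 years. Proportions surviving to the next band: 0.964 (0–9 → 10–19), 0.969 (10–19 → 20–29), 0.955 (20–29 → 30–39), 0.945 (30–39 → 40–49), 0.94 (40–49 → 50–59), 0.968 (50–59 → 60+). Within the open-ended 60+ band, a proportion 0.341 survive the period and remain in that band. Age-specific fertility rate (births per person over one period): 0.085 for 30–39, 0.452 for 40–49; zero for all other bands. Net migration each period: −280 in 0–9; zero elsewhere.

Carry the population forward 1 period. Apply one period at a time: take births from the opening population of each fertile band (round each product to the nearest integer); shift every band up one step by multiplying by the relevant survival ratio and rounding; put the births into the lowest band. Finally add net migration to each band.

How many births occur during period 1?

After projecting period 1:
Births: 86000 × 0.085 = 7310 ; 15500 × 0.452 = 7006 → total 14316
10–19: 39500 × 0.964 = 38078
20–29: 99000 × 0.969 = 95931
30–39: 60000 × 0.955 = 57300
40–49: 86000 × 0.945 = 81270
50–59: 15500 × 0.94 = 14570
60+: 48500 × 0.968 + 29000 × 0.341 = 46948 + 9889 = 56837
Net migration: 0–9 − 280 → 14036
Population now: 0–9=14036, 10–19=38078, 20–29=95931, 30–39=57300, 40–49=81270, 50–59=14570, 60+=56837

14316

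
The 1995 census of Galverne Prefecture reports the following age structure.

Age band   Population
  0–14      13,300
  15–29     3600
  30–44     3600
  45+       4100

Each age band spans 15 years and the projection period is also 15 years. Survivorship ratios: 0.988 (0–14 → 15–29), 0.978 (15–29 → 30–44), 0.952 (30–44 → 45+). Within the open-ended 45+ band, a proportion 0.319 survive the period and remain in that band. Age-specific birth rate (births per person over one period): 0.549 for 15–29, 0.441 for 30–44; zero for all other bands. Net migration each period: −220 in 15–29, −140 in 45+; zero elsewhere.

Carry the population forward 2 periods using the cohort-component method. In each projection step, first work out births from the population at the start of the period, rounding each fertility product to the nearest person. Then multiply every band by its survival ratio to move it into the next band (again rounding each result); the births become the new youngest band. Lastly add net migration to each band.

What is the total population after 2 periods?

29261

(Bands numbered youngest = 1 to oldest = 4.)
Period 1.
Births: 3600 × 0.549 = 1976 ; 3600 × 0.441 = 1588 → 3564
Band 2: 13300 × 0.988 = 13140
Band 3: 3600 × 0.978 = 3521
Band 4: 3600 × 0.952 + 4100 × 0.319 = 3427 + 1308 = 4735
Net migration: Band 2 − 220 → 12920; Band 4 − 140 → 4595
Population now: 0–14=3564, 15–29=12920, 30–44=3521, 45+=4595
Period 2.
Births: 12920 × 0.549 = 7093 ; 3521 × 0.441 = 1553 → 8646
Band 2: 3564 × 0.988 = 3521
Band 3: 12920 × 0.978 = 12636
Band 4: 3521 × 0.952 + 4595 × 0.319 = 3352 + 1466 = 4818
Net migration: Band 2 − 220 → 3301; Band 4 − 140 → 4678
Population now: 0–14=8646, 15–29=3301, 30–44=12636, 45+=4678
Total after period 2: 8646 + 3301 + 12636 + 4678 = 29261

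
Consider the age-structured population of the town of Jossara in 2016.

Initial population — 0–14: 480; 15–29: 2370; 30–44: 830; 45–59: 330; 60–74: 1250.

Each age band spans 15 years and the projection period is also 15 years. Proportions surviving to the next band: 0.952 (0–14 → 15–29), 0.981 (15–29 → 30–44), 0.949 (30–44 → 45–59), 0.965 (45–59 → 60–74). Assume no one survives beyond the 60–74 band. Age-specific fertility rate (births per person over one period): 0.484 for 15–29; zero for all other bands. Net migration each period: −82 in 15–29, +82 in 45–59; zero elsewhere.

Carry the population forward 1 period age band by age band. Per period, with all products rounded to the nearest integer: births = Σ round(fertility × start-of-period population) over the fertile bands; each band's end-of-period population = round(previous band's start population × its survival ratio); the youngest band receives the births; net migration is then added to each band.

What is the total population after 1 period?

Period 1.
Births: 2370 × 0.484 = 1147
15–29: 480 × 0.952 = 457
30–44: 2370 × 0.981 = 2325
45–59: 830 × 0.949 = 788
60–74: 330 × 0.965 = 318
Net migration: 15–29 − 82 → 375; 45–59 + 82 → 870
End of period: [1147, 375, 2325, 870, 318]
Total after period 1: 1147 + 375 + 2325 + 870 + 318 = 5035

5035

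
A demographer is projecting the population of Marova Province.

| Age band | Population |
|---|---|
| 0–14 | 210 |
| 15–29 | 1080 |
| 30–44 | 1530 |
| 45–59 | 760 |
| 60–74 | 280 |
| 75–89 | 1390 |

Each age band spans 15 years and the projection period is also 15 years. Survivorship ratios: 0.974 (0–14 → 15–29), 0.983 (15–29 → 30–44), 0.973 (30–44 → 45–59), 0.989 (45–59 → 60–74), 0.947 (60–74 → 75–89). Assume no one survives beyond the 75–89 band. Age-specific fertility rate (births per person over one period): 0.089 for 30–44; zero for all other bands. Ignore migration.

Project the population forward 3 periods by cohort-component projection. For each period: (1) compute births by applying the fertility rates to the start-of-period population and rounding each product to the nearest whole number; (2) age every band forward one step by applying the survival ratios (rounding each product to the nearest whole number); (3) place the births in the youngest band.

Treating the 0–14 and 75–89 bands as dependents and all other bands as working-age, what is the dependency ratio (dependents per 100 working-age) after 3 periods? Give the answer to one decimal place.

98.0

Period 1:
Births: 1530 * 0.089 = 136
15–29: 210 * 0.974 = 205
30–44: 1080 * 0.983 = 1062
45–59: 1530 * 0.973 = 1489
60–74: 760 * 0.989 = 752
75–89: 280 * 0.947 = 265
→ [136, 205, 1062, 1489, 752, 265]
Period 2:
Births: 1062 * 0.089 = 95
15–29: 136 * 0.974 = 132
30–44: 205 * 0.983 = 202
45–59: 1062 * 0.973 = 1033
60–74: 1489 * 0.989 = 1473
75–89: 752 * 0.947 = 712
→ [95, 132, 202, 1033, 1473, 712]
Period 3:
Births: 202 * 0.089 = 18
15–29: 95 * 0.974 = 93
30–44: 132 * 0.983 = 130
45–59: 202 * 0.973 = 197
60–74: 1033 * 0.989 = 1022
75–89: 1473 * 0.947 = 1395
→ [18, 93, 130, 197, 1022, 1395]
Dependents (band 0–14 + band 75–89) = 18 + 1395 = 1413; working-age = 1442; ratio = 1413/1442 × 100 = 98.0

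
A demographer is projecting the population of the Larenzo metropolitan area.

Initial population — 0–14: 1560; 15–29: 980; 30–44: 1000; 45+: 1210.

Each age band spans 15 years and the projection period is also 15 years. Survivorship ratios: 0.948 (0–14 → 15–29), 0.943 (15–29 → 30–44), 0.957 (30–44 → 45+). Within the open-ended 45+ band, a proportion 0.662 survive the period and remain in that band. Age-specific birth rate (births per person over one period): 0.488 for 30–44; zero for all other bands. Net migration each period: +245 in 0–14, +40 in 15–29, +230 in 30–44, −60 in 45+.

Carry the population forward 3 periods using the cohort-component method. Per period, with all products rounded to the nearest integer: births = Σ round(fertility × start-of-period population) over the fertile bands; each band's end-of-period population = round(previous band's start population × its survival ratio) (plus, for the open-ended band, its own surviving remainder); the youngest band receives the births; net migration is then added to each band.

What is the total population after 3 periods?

5751

Period 1:
Births: 1000 * 0.488 = 488
15–29: 1560 * 0.948 = 1479
30–44: 980 * 0.943 = 924
45+: 1000 * 0.957 + 1210 * 0.662 = 957 + 801 = 1758
Net migration: 0–14 + 245 → 733; 15–29 + 40 → 1519; 30–44 + 230 → 1154; 45+ − 60 → 1698
End of period: [733, 1519, 1154, 1698]
Period 2:
Births: 1154 * 0.488 = 563
15–29: 733 * 0.948 = 695
30–44: 1519 * 0.943 = 1432
45+: 1154 * 0.957 + 1698 * 0.662 = 1104 + 1124 = 2228
Net migration: 0–14 + 245 → 808; 15–29 + 40 → 735; 30–44 + 230 → 1662; 45+ − 60 → 2168
End of period: [808, 735, 1662, 2168]
Period 3:
Births: 1662 * 0.488 = 811
15–29: 808 * 0.948 = 766
30–44: 735 * 0.943 = 693
45+: 1662 * 0.957 + 2168 * 0.662 = 1591 + 1435 = 3026
Net migration: 0–14 + 245 → 1056; 15–29 + 40 → 806; 30–44 + 230 → 923; 45+ − 60 → 2966
End of period: [1056, 806, 923, 2966]
Total after period 3: 1056 + 806 + 923 + 2966 = 5751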